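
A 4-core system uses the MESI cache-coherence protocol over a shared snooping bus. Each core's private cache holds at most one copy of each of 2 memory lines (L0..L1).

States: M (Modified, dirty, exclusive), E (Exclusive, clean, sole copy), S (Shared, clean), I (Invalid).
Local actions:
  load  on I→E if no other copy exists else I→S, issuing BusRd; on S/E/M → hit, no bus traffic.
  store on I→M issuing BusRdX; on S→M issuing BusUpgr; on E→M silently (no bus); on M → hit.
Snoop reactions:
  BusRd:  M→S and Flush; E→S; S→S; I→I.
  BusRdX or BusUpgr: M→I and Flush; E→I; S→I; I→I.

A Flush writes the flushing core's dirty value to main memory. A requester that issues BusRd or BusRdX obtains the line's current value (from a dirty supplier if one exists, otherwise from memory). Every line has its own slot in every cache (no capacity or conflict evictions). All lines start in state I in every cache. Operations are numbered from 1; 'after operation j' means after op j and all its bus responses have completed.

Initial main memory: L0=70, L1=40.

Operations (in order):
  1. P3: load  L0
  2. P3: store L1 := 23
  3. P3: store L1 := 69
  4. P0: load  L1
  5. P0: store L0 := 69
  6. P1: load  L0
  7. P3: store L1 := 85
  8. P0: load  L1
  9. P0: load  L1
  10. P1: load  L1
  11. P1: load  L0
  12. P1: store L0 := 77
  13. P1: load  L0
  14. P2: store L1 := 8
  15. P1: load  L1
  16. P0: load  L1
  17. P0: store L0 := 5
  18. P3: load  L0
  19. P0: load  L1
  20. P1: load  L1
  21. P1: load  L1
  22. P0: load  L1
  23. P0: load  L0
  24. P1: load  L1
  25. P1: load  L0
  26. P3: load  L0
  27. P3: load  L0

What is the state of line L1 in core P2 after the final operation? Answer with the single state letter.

state = S

step 1: P3: load  L0  ⟶  IIIE  (L0)  txn=BusRd  M[L0]=70
step 2: P3: store L1 := 23  ⟶  IIIM  (L1)  txn=BusRdX  M[L1]=40
step 3: P3: store L1 := 69  ⟶  IIIM  (L1)  txn=∅  M[L1]=40
step 4: P0: load  L1  ⟶  SIIS  (L1)  txn=BusRd+Flush  M[L1]=69
step 5: P0: store L0 := 69  ⟶  MIII  (L0)  txn=BusRdX  M[L0]=70
step 6: P1: load  L0  ⟶  SSII  (L0)  txn=BusRd+Flush  M[L0]=69
step 7: P3: store L1 := 85  ⟶  IIIM  (L1)  txn=BusUpgr  M[L1]=69
step 8: P0: load  L1  ⟶  SIIS  (L1)  txn=BusRd+Flush  M[L1]=85
step 9: P0: load  L1  ⟶  SIIS  (L1)  txn=∅  M[L1]=85
step 10: P1: load  L1  ⟶  SSIS  (L1)  txn=BusRd  M[L1]=85
step 11: P1: load  L0  ⟶  SSII  (L0)  txn=∅  M[L0]=69
step 12: P1: store L0 := 77  ⟶  IMII  (L0)  txn=BusUpgr  M[L0]=69
step 13: P1: load  L0  ⟶  IMII  (L0)  txn=∅  M[L0]=69
step 14: P2: store L1 := 8  ⟶  IIMI  (L1)  txn=BusRdX  M[L1]=85
step 15: P1: load  L1  ⟶  ISSI  (L1)  txn=BusRd+Flush  M[L1]=8
step 16: P0: load  L1  ⟶  SSSI  (L1)  txn=BusRd  M[L1]=8
step 17: P0: store L0 := 5  ⟶  MIII  (L0)  txn=BusRdX+Flush  M[L0]=77
step 18: P3: load  L0  ⟶  SIIS  (L0)  txn=BusRd+Flush  M[L0]=5
step 19: P0: load  L1  ⟶  SSSI  (L1)  txn=∅  M[L1]=8
step 20: P1: load  L1  ⟶  SSSI  (L1)  txn=∅  M[L1]=8
step 21: P1: load  L1  ⟶  SSSI  (L1)  txn=∅  M[L1]=8
step 22: P0: load  L1  ⟶  SSSI  (L1)  txn=∅  M[L1]=8
step 23: P0: load  L0  ⟶  SIIS  (L0)  txn=∅  M[L0]=5
step 24: P1: load  L1  ⟶  SSSI  (L1)  txn=∅  M[L1]=8
step 25: P1: load  L0  ⟶  SSIS  (L0)  txn=BusRd  M[L0]=5
step 26: P3: load  L0  ⟶  SSIS  (L0)  txn=∅  M[L0]=5
step 27: P3: load  L0  ⟶  SSIS  (L0)  txn=∅  M[L0]=5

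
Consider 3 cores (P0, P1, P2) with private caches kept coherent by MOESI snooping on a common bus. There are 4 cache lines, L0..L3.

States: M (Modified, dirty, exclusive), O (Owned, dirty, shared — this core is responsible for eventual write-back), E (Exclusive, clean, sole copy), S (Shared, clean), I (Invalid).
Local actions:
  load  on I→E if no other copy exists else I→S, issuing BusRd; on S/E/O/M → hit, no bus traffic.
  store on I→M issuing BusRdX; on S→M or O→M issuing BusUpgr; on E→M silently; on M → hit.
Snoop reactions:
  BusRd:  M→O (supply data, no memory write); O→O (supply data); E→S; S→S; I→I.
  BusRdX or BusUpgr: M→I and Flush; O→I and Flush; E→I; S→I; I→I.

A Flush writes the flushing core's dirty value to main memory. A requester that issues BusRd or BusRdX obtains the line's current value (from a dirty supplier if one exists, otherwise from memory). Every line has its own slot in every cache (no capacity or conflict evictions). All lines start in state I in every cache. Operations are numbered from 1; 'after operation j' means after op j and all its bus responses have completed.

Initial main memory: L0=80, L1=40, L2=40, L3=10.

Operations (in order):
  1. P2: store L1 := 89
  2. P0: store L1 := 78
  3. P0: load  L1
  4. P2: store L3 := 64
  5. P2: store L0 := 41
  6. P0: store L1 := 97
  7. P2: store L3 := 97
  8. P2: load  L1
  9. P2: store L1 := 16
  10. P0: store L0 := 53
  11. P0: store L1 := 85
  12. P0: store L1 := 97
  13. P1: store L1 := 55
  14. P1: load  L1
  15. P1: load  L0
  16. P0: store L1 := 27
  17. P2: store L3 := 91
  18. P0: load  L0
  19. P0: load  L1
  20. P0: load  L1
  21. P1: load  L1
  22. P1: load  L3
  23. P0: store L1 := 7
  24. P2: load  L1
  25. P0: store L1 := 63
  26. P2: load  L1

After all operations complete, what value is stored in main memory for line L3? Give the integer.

  op1 P2: store L1 := 89 → I/I/M on L1; bus BusRdX; mem=40
  op2 P0: store L1 := 78 → M/I/I on L1; bus BusRdX Flush; mem=89
  op3 P0: load  L1 → M/I/I on L1; bus (none); mem=89
  op4 P2: store L3 := 64 → I/I/M on L3; bus BusRdX; mem=10
  op5 P2: store L0 := 41 → I/I/M on L0; bus BusRdX; mem=80
  op6 P0: store L1 := 97 → M/I/I on L1; bus (none); mem=89
  op7 P2: store L3 := 97 → I/I/M on L3; bus (none); mem=10
  op8 P2: load  L1 → O/I/S on L1; bus BusRd; mem=89
  op9 P2: store L1 := 16 → I/I/M on L1; bus BusUpgr Flush; mem=97
  op10 P0: store L0 := 53 → M/I/I on L0; bus BusRdX Flush; mem=41
  op11 P0: store L1 := 85 → M/I/I on L1; bus BusRdX Flush; mem=16
  op12 P0: store L1 := 97 → M/I/I on L1; bus (none); mem=16
  op13 P1: store L1 := 55 → I/M/I on L1; bus BusRdX Flush; mem=97
  op14 P1: load  L1 → I/M/I on L1; bus (none); mem=97
  op15 P1: load  L0 → O/S/I on L0; bus BusRd; mem=41
  op16 P0: store L1 := 27 → M/I/I on L1; bus BusRdX Flush; mem=55
  op17 P2: store L3 := 91 → I/I/M on L3; bus (none); mem=10
  op18 P0: load  L0 → O/S/I on L0; bus (none); mem=41
  op19 P0: load  L1 → M/I/I on L1; bus (none); mem=55
  op20 P0: load  L1 → M/I/I on L1; bus (none); mem=55
  op21 P1: load  L1 → O/S/I on L1; bus BusRd; mem=55
  op22 P1: load  L3 → I/S/O on L3; bus BusRd; mem=10
  op23 P0: store L1 := 7 → M/I/I on L1; bus BusUpgr; mem=55
  op24 P2: load  L1 → O/I/S on L1; bus BusRd; mem=55
  op25 P0: store L1 := 63 → M/I/I on L1; bus BusUpgr; mem=55
  op26 P2: load  L1 → O/I/S on L1; bus BusRd; mem=55

memory[L3] = 10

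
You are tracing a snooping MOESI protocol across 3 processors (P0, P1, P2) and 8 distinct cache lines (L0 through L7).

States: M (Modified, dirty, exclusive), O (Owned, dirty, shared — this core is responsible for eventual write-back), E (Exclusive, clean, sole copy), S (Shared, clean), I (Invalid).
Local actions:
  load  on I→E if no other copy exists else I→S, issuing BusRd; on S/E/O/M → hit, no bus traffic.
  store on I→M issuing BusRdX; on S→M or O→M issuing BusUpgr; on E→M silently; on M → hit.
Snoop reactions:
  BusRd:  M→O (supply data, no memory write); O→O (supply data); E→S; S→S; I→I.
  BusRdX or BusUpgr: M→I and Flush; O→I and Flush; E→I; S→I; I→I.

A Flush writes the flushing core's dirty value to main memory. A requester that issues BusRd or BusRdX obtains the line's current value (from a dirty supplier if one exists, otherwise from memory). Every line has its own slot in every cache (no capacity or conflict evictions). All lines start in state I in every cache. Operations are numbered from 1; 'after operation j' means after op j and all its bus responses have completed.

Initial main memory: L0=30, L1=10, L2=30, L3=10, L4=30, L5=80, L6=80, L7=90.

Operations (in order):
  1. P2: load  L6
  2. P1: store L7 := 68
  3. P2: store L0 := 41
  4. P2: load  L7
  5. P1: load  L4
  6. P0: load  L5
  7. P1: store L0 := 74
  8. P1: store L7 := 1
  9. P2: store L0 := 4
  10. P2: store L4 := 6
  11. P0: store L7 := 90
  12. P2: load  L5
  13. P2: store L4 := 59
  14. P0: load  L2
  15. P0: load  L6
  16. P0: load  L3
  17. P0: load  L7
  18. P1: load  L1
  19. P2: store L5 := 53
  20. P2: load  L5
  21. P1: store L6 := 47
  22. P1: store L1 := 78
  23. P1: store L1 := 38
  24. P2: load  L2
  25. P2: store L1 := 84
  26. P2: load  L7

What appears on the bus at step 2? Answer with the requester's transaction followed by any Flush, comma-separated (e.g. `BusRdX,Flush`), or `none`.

step 1: P2: load  L6  ⟶  IIE  (L6)  txn=BusRd  M[L6]=80
step 2: P1: store L7 := 68  ⟶  IMI  (L7)  txn=BusRdX  M[L7]=90
step 3: P2: store L0 := 41  ⟶  IIM  (L0)  txn=BusRdX  M[L0]=30
step 4: P2: load  L7  ⟶  IOS  (L7)  txn=BusRd  M[L7]=90
step 5: P1: load  L4  ⟶  IEI  (L4)  txn=BusRd  M[L4]=30
step 6: P0: load  L5  ⟶  EII  (L5)  txn=BusRd  M[L5]=80
step 7: P1: store L0 := 74  ⟶  IMI  (L0)  txn=BusRdX+Flush  M[L0]=41
step 8: P1: store L7 := 1  ⟶  IMI  (L7)  txn=BusUpgr  M[L7]=90
step 9: P2: store L0 := 4  ⟶  IIM  (L0)  txn=BusRdX+Flush  M[L0]=74
step 10: P2: store L4 := 6  ⟶  IIM  (L4)  txn=BusRdX  M[L4]=30
step 11: P0: store L7 := 90  ⟶  MII  (L7)  txn=BusRdX+Flush  M[L7]=1
step 12: P2: load  L5  ⟶  SIS  (L5)  txn=BusRd  M[L5]=80
step 13: P2: store L4 := 59  ⟶  IIM  (L4)  txn=∅  M[L4]=30
step 14: P0: load  L2  ⟶  EII  (L2)  txn=BusRd  M[L2]=30
step 15: P0: load  L6  ⟶  SIS  (L6)  txn=BusRd  M[L6]=80
step 16: P0: load  L3  ⟶  EII  (L3)  txn=BusRd  M[L3]=10
step 17: P0: load  L7  ⟶  MII  (L7)  txn=∅  M[L7]=1
step 18: P1: load  L1  ⟶  IEI  (L1)  txn=BusRd  M[L1]=10
step 19: P2: store L5 := 53  ⟶  IIM  (L5)  txn=BusUpgr  M[L5]=80
step 20: P2: load  L5  ⟶  IIM  (L5)  txn=∅  M[L5]=80
step 21: P1: store L6 := 47  ⟶  IMI  (L6)  txn=BusRdX  M[L6]=80
step 22: P1: store L1 := 78  ⟶  IMI  (L1)  txn=∅  M[L1]=10
step 23: P1: store L1 := 38  ⟶  IMI  (L1)  txn=∅  M[L1]=10
step 24: P2: load  L2  ⟶  SIS  (L2)  txn=BusRd  M[L2]=30
step 25: P2: store L1 := 84  ⟶  IIM  (L1)  txn=BusRdX+Flush  M[L1]=38
step 26: P2: load  L7  ⟶  OIS  (L7)  txn=BusRd  M[L7]=1

bus = BusRdX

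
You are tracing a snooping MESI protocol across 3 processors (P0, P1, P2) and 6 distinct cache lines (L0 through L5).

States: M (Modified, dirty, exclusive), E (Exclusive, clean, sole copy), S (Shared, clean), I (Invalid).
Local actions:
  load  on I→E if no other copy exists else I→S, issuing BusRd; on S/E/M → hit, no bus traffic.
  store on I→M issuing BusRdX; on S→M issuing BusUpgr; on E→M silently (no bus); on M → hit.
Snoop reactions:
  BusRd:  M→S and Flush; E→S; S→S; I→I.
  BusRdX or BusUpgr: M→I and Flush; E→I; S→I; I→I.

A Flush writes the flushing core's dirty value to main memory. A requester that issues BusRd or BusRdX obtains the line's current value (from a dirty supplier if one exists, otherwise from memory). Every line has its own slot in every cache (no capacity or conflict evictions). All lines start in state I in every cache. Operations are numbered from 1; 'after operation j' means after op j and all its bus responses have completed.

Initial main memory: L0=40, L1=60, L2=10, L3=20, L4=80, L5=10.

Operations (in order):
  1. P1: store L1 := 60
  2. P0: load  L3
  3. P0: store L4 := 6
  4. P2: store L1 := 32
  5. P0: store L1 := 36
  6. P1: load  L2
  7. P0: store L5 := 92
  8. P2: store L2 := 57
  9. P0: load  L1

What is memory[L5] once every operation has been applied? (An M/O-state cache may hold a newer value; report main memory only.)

  op1 P1: store L1 := 60 → I/M/I on L1; bus BusRdX; mem=60
  op2 P0: load  L3 → E/I/I on L3; bus BusRd; mem=20
  op3 P0: store L4 := 6 → M/I/I on L4; bus BusRdX; mem=80
  op4 P2: store L1 := 32 → I/I/M on L1; bus BusRdX Flush; mem=60
  op5 P0: store L1 := 36 → M/I/I on L1; bus BusRdX Flush; mem=32
  op6 P1: load  L2 → I/E/I on L2; bus BusRd; mem=10
  op7 P0: store L5 := 92 → M/I/I on L5; bus BusRdX; mem=10
  op8 P2: store L2 := 57 → I/I/M on L2; bus BusRdX; mem=10
  op9 P0: load  L1 → M/I/I on L1; bus (none); mem=32

memory[L5] = 10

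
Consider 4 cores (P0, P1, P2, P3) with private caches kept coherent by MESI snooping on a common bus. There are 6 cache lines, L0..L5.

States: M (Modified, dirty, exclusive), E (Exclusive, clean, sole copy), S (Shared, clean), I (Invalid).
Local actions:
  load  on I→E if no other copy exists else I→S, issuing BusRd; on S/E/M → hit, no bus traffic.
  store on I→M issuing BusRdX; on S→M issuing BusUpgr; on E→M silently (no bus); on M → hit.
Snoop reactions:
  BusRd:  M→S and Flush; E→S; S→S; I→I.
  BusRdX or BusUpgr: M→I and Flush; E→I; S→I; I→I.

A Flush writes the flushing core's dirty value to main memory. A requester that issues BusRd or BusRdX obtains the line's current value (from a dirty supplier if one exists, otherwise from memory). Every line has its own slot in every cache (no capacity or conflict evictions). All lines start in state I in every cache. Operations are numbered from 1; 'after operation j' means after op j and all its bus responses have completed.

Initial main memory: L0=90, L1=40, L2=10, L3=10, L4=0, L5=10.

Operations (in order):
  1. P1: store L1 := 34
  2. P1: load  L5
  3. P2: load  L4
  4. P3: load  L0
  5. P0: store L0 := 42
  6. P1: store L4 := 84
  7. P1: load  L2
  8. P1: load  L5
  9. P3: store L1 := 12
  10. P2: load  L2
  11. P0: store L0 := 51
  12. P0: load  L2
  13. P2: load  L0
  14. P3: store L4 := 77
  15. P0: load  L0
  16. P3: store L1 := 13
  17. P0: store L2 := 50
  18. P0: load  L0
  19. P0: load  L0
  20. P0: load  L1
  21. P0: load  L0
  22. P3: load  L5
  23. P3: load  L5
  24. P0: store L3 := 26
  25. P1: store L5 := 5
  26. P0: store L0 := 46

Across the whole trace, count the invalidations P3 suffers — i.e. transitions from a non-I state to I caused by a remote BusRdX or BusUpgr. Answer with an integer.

invalidations = 2

step 1: P1: store L1 := 34  ⟶  IMII  (L1)  txn=BusRdX  M[L1]=40
step 2: P1: load  L5  ⟶  IEII  (L5)  txn=BusRd  M[L5]=10
step 3: P2: load  L4  ⟶  IIEI  (L4)  txn=BusRd  M[L4]=0
step 4: P3: load  L0  ⟶  IIIE  (L0)  txn=BusRd  M[L0]=90
step 5: P0: store L0 := 42  ⟶  MIII  (L0)  txn=BusRdX  M[L0]=90
step 6: P1: store L4 := 84  ⟶  IMII  (L4)  txn=BusRdX  M[L4]=0
step 7: P1: load  L2  ⟶  IEII  (L2)  txn=BusRd  M[L2]=10
step 8: P1: load  L5  ⟶  IEII  (L5)  txn=∅  M[L5]=10
step 9: P3: store L1 := 12  ⟶  IIIM  (L1)  txn=BusRdX+Flush  M[L1]=34
step 10: P2: load  L2  ⟶  ISSI  (L2)  txn=BusRd  M[L2]=10
step 11: P0: store L0 := 51  ⟶  MIII  (L0)  txn=∅  M[L0]=90
step 12: P0: load  L2  ⟶  SSSI  (L2)  txn=BusRd  M[L2]=10
step 13: P2: load  L0  ⟶  SISI  (L0)  txn=BusRd+Flush  M[L0]=51
step 14: P3: store L4 := 77  ⟶  IIIM  (L4)  txn=BusRdX+Flush  M[L4]=84
step 15: P0: load  L0  ⟶  SISI  (L0)  txn=∅  M[L0]=51
step 16: P3: store L1 := 13  ⟶  IIIM  (L1)  txn=∅  M[L1]=34
step 17: P0: store L2 := 50  ⟶  MIII  (L2)  txn=BusUpgr  M[L2]=10
step 18: P0: load  L0  ⟶  SISI  (L0)  txn=∅  M[L0]=51
step 19: P0: load  L0  ⟶  SISI  (L0)  txn=∅  M[L0]=51
step 20: P0: load  L1  ⟶  SIIS  (L1)  txn=BusRd+Flush  M[L1]=13
step 21: P0: load  L0  ⟶  SISI  (L0)  txn=∅  M[L0]=51
step 22: P3: load  L5  ⟶  ISIS  (L5)  txn=BusRd  M[L5]=10
step 23: P3: load  L5  ⟶  ISIS  (L5)  txn=∅  M[L5]=10
step 24: P0: store L3 := 26  ⟶  MIII  (L3)  txn=BusRdX  M[L3]=10
step 25: P1: store L5 := 5  ⟶  IMII  (L5)  txn=BusUpgr  M[L5]=10
step 26: P0: store L0 := 46  ⟶  MIII  (L0)  txn=BusUpgr  M[L0]=51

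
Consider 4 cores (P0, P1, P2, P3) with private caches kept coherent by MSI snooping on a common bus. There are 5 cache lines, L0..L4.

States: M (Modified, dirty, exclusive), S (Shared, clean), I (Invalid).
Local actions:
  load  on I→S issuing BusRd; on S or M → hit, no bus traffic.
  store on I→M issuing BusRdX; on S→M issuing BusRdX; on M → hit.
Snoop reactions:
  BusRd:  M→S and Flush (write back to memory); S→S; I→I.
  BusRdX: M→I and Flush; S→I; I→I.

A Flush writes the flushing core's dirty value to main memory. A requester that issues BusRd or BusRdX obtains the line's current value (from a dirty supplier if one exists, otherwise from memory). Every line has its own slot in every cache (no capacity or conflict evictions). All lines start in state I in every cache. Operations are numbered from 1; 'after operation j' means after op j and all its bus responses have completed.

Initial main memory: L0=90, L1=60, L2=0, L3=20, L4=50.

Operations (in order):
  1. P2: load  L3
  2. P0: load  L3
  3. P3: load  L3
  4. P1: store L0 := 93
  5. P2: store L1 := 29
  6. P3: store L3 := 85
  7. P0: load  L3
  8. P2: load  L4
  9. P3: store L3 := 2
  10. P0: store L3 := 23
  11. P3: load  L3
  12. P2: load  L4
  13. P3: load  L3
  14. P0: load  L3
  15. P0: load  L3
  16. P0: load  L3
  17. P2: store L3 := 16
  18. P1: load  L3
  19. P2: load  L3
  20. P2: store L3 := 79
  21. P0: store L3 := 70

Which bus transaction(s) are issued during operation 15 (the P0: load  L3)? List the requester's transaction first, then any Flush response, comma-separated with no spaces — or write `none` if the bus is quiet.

[1] P2: load  L3 | P0:I, P1:I, P2:S(20), P3:I | bus: BusRd
[2] P0: load  L3 | P0:S(20), P1:I, P2:S(20), P3:I | bus: BusRd
[3] P3: load  L3 | P0:S(20), P1:I, P2:S(20), P3:S(20) | bus: BusRd
[4] P1: store L0 := 93 | P0:I, P1:M(93), P2:I, P3:I | bus: BusRdX
[5] P2: store L1 := 29 | P0:I, P1:I, P2:M(29), P3:I | bus: BusRdX
[6] P3: store L3 := 85 | P0:I, P1:I, P2:I, P3:M(85) | bus: BusRdX
[7] P0: load  L3 | P0:S(85), P1:I, P2:I, P3:S(85) | bus: BusRd,Flush
[8] P2: load  L4 | P0:I, P1:I, P2:S(50), P3:I | bus: BusRd
[9] P3: store L3 := 2 | P0:I, P1:I, P2:I, P3:M(2) | bus: BusRdX
[10] P0: store L3 := 23 | P0:M(23), P1:I, P2:I, P3:I | bus: BusRdX,Flush
[11] P3: load  L3 | P0:S(23), P1:I, P2:I, P3:S(23) | bus: BusRd,Flush
[12] P2: load  L4 | P0:I, P1:I, P2:S(50), P3:I | bus: none
[13] P3: load  L3 | P0:S(23), P1:I, P2:I, P3:S(23) | bus: none
[14] P0: load  L3 | P0:S(23), P1:I, P2:I, P3:S(23) | bus: none
[15] P0: load  L3 | P0:S(23), P1:I, P2:I, P3:S(23) | bus: none
[16] P0: load  L3 | P0:S(23), P1:I, P2:I, P3:S(23) | bus: none
[17] P2: store L3 := 16 | P0:I, P1:I, P2:M(16), P3:I | bus: BusRdX
[18] P1: load  L3 | P0:I, P1:S(16), P2:S(16), P3:I | bus: BusRd,Flush
[19] P2: load  L3 | P0:I, P1:S(16), P2:S(16), P3:I | bus: none
[20] P2: store L3 := 79 | P0:I, P1:I, P2:M(79), P3:I | bus: BusRdX
[21] P0: store L3 := 70 | P0:M(70), P1:I, P2:I, P3:I | bus: BusRdX,Flush

bus = none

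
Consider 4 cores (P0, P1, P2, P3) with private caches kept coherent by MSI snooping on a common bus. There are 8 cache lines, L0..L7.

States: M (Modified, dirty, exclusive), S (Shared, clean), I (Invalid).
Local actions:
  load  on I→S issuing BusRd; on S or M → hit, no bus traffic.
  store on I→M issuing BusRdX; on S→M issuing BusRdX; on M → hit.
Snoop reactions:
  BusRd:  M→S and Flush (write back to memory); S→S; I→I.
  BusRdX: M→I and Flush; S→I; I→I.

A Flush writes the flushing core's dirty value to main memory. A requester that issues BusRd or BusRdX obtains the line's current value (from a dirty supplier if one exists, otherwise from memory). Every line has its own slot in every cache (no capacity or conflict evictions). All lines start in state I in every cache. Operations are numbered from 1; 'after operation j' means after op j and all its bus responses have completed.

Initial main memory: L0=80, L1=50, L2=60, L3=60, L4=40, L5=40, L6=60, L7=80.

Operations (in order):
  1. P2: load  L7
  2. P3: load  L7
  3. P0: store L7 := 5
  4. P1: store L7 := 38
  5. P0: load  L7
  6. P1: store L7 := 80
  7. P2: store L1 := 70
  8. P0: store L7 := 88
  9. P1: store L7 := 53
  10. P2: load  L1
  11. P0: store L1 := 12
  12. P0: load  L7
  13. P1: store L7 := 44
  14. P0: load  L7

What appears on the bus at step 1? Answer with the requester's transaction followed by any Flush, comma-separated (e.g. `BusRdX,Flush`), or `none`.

  op1 P2: load  L7 → I/I/S/I on L7; bus BusRd; mem=80
  op2 P3: load  L7 → I/I/S/S on L7; bus BusRd; mem=80
  op3 P0: store L7 := 5 → M/I/I/I on L7; bus BusRdX; mem=80
  op4 P1: store L7 := 38 → I/M/I/I on L7; bus BusRdX Flush; mem=5
  op5 P0: load  L7 → S/S/I/I on L7; bus BusRd Flush; mem=38
  op6 P1: store L7 := 80 → I/M/I/I on L7; bus BusRdX; mem=38
  op7 P2: store L1 := 70 → I/I/M/I on L1; bus BusRdX; mem=50
  op8 P0: store L7 := 88 → M/I/I/I on L7; bus BusRdX Flush; mem=80
  op9 P1: store L7 := 53 → I/M/I/I on L7; bus BusRdX Flush; mem=88
  op10 P2: load  L1 → I/I/M/I on L1; bus (none); mem=50
  op11 P0: store L1 := 12 → M/I/I/I on L1; bus BusRdX Flush; mem=70
  op12 P0: load  L7 → S/S/I/I on L7; bus BusRd Flush; mem=53
  op13 P1: store L7 := 44 → I/M/I/I on L7; bus BusRdX; mem=53
  op14 P0: load  L7 → S/S/I/I on L7; bus BusRd Flush; mem=44

bus = BusRd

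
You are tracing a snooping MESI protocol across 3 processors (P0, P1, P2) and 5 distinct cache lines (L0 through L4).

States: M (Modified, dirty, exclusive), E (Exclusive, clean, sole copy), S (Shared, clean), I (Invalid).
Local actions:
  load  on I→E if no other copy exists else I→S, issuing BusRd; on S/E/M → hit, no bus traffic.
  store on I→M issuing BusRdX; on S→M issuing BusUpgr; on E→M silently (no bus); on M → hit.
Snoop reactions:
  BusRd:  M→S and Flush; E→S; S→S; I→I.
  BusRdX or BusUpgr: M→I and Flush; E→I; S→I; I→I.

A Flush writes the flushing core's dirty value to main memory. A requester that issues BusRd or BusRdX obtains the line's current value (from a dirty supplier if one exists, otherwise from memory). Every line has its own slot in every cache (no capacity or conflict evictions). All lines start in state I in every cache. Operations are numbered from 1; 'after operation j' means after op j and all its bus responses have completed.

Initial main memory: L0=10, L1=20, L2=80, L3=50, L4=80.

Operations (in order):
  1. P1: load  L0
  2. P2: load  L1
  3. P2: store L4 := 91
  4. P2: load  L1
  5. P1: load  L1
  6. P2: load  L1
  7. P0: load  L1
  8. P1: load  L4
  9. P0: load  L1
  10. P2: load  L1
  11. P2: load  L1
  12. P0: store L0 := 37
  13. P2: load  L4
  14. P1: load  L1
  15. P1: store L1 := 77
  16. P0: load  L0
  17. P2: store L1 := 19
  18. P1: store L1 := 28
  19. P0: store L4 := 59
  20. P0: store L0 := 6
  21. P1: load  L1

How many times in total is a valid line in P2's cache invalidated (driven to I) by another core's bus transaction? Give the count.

invalidations = 3

step 1: P1: load  L0  ⟶  IEI  (L0)  txn=BusRd  M[L0]=10
step 2: P2: load  L1  ⟶  IIE  (L1)  txn=BusRd  M[L1]=20
step 3: P2: store L4 := 91  ⟶  IIM  (L4)  txn=BusRdX  M[L4]=80
step 4: P2: load  L1  ⟶  IIE  (L1)  txn=∅  M[L1]=20
step 5: P1: load  L1  ⟶  ISS  (L1)  txn=BusRd  M[L1]=20
step 6: P2: load  L1  ⟶  ISS  (L1)  txn=∅  M[L1]=20
step 7: P0: load  L1  ⟶  SSS  (L1)  txn=BusRd  M[L1]=20
step 8: P1: load  L4  ⟶  ISS  (L4)  txn=BusRd+Flush  M[L4]=91
step 9: P0: load  L1  ⟶  SSS  (L1)  txn=∅  M[L1]=20
step 10: P2: load  L1  ⟶  SSS  (L1)  txn=∅  M[L1]=20
step 11: P2: load  L1  ⟶  SSS  (L1)  txn=∅  M[L1]=20
step 12: P0: store L0 := 37  ⟶  MII  (L0)  txn=BusRdX  M[L0]=10
step 13: P2: load  L4  ⟶  ISS  (L4)  txn=∅  M[L4]=91
step 14: P1: load  L1  ⟶  SSS  (L1)  txn=∅  M[L1]=20
step 15: P1: store L1 := 77  ⟶  IMI  (L1)  txn=BusUpgr  M[L1]=20
step 16: P0: load  L0  ⟶  MII  (L0)  txn=∅  M[L0]=10
step 17: P2: store L1 := 19  ⟶  IIM  (L1)  txn=BusRdX+Flush  M[L1]=77
step 18: P1: store L1 := 28  ⟶  IMI  (L1)  txn=BusRdX+Flush  M[L1]=19
step 19: P0: store L4 := 59  ⟶  MII  (L4)  txn=BusRdX  M[L4]=91
step 20: P0: store L0 := 6  ⟶  MII  (L0)  txn=∅  M[L0]=10
step 21: P1: load  L1  ⟶  IMI  (L1)  txn=∅  M[L1]=19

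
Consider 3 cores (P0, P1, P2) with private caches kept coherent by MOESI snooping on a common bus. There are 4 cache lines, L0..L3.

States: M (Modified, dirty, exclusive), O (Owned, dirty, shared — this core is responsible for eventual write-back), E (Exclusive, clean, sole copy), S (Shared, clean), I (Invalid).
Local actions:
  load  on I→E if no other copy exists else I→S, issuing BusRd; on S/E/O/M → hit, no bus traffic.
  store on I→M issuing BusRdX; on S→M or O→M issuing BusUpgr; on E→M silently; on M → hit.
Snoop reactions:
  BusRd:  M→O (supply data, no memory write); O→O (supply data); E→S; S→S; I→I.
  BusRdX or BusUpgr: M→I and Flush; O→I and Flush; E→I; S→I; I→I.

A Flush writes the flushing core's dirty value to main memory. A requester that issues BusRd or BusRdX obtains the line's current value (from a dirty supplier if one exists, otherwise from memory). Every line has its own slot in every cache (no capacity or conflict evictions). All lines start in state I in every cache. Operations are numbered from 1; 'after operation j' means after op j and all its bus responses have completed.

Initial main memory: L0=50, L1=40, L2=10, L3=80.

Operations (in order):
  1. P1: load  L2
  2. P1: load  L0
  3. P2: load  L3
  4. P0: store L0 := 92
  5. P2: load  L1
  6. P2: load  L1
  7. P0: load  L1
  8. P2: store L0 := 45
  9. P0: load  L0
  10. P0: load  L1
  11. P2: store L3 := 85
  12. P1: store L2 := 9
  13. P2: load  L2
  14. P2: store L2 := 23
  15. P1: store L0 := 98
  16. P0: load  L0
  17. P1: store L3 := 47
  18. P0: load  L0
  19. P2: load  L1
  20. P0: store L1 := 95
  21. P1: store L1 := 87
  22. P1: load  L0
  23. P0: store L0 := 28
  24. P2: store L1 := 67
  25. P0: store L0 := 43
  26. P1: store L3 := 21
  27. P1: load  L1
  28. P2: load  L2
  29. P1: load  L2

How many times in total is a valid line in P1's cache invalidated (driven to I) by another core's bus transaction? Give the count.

invalidations = 4

1. P1: load  L2  bus=[BusRd]  L2: P0=I P1=E P2=I  mem[L2]=10
2. P1: load  L0  bus=[BusRd]  L0: P0=I P1=E P2=I  mem[L0]=50
3. P2: load  L3  bus=[BusRd]  L3: P0=I P1=I P2=E  mem[L3]=80
4. P0: store L0 := 92  bus=[BusRdX]  L0: P0=M P1=I P2=I  mem[L0]=50
5. P2: load  L1  bus=[BusRd]  L1: P0=I P1=I P2=E  mem[L1]=40
6. P2: load  L1  bus=[-]  L1: P0=I P1=I P2=E  mem[L1]=40
7. P0: load  L1  bus=[BusRd]  L1: P0=S P1=I P2=S  mem[L1]=40
8. P2: store L0 := 45  bus=[BusRdX,Flush]  L0: P0=I P1=I P2=M  mem[L0]=92
9. P0: load  L0  bus=[BusRd]  L0: P0=S P1=I P2=O  mem[L0]=92
10. P0: load  L1  bus=[-]  L1: P0=S P1=I P2=S  mem[L1]=40
11. P2: store L3 := 85  bus=[-]  L3: P0=I P1=I P2=M  mem[L3]=80
12. P1: store L2 := 9  bus=[-]  L2: P0=I P1=M P2=I  mem[L2]=10
13. P2: load  L2  bus=[BusRd]  L2: P0=I P1=O P2=S  mem[L2]=10
14. P2: store L2 := 23  bus=[BusUpgr,Flush]  L2: P0=I P1=I P2=M  mem[L2]=9
15. P1: store L0 := 98  bus=[BusRdX,Flush]  L0: P0=I P1=M P2=I  mem[L0]=45
16. P0: load  L0  bus=[BusRd]  L0: P0=S P1=O P2=I  mem[L0]=45
17. P1: store L3 := 47  bus=[BusRdX,Flush]  L3: P0=I P1=M P2=I  mem[L3]=85
18. P0: load  L0  bus=[-]  L0: P0=S P1=O P2=I  mem[L0]=45
19. P2: load  L1  bus=[-]  L1: P0=S P1=I P2=S  mem[L1]=40
20. P0: store L1 := 95  bus=[BusUpgr]  L1: P0=M P1=I P2=I  mem[L1]=40
21. P1: store L1 := 87  bus=[BusRdX,Flush]  L1: P0=I P1=M P2=I  mem[L1]=95
22. P1: load  L0  bus=[-]  L0: P0=S P1=O P2=I  mem[L0]=45
23. P0: store L0 := 28  bus=[BusUpgr,Flush]  L0: P0=M P1=I P2=I  mem[L0]=98
24. P2: store L1 := 67  bus=[BusRdX,Flush]  L1: P0=I P1=I P2=M  mem[L1]=87
25. P0: store L0 := 43  bus=[-]  L0: P0=M P1=I P2=I  mem[L0]=98
26. P1: store L3 := 21  bus=[-]  L3: P0=I P1=M P2=I  mem[L3]=85
27. P1: load  L1  bus=[BusRd]  L1: P0=I P1=S P2=O  mem[L1]=87
28. P2: load  L2  bus=[-]  L2: P0=I P1=I P2=M  mem[L2]=9
29. P1: load  L2  bus=[BusRd]  L2: P0=I P1=S P2=O  mem[L2]=9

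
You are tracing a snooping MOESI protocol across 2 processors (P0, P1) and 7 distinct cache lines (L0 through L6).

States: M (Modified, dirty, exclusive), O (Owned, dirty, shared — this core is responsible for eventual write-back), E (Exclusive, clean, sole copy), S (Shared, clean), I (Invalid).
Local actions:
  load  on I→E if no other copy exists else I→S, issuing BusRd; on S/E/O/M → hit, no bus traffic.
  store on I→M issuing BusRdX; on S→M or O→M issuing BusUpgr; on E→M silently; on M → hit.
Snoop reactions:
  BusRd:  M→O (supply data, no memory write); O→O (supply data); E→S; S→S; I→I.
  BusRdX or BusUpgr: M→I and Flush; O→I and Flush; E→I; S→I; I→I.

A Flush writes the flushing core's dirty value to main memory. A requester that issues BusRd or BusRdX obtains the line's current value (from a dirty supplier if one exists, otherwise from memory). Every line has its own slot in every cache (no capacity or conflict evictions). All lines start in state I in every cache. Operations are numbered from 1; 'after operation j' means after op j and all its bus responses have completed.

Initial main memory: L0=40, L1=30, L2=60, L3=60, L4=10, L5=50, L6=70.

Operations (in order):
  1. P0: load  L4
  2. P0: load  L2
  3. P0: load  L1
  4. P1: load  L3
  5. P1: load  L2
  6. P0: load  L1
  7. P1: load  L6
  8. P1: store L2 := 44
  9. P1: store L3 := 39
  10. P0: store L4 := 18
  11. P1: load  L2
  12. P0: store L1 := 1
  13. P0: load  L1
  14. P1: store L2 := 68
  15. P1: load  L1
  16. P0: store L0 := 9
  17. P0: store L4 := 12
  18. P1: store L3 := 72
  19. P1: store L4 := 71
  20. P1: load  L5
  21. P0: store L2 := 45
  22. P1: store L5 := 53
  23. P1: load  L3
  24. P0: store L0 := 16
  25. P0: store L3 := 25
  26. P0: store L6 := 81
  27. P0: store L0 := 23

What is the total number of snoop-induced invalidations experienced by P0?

invalidations = 2

[1] P0: load  L4 | P0:E(10), P1:I | bus: BusRd
[2] P0: load  L2 | P0:E(60), P1:I | bus: BusRd
[3] P0: load  L1 | P0:E(30), P1:I | bus: BusRd
[4] P1: load  L3 | P0:I, P1:E(60) | bus: BusRd
[5] P1: load  L2 | P0:S(60), P1:S(60) | bus: BusRd
[6] P0: load  L1 | P0:E(30), P1:I | bus: none
[7] P1: load  L6 | P0:I, P1:E(70) | bus: BusRd
[8] P1: store L2 := 44 | P0:I, P1:M(44) | bus: BusUpgr
[9] P1: store L3 := 39 | P0:I, P1:M(39) | bus: none
[10] P0: store L4 := 18 | P0:M(18), P1:I | bus: none
[11] P1: load  L2 | P0:I, P1:M(44) | bus: none
[12] P0: store L1 := 1 | P0:M(1), P1:I | bus: none
[13] P0: load  L1 | P0:M(1), P1:I | bus: none
[14] P1: store L2 := 68 | P0:I, P1:M(68) | bus: none
[15] P1: load  L1 | P0:O(1), P1:S(1) | bus: BusRd
[16] P0: store L0 := 9 | P0:M(9), P1:I | bus: BusRdX
[17] P0: store L4 := 12 | P0:M(12), P1:I | bus: none
[18] P1: store L3 := 72 | P0:I, P1:M(72) | bus: none
[19] P1: store L4 := 71 | P0:I, P1:M(71) | bus: BusRdX,Flush
[20] P1: load  L5 | P0:I, P1:E(50) | bus: BusRd
[21] P0: store L2 := 45 | P0:M(45), P1:I | bus: BusRdX,Flush
[22] P1: store L5 := 53 | P0:I, P1:M(53) | bus: none
[23] P1: load  L3 | P0:I, P1:M(72) | bus: none
[24] P0: store L0 := 16 | P0:M(16), P1:I | bus: none
[25] P0: store L3 := 25 | P0:M(25), P1:I | bus: BusRdX,Flush
[26] P0: store L6 := 81 | P0:M(81), P1:I | bus: BusRdX
[27] P0: store L0 := 23 | P0:M(23), P1:I | bus: none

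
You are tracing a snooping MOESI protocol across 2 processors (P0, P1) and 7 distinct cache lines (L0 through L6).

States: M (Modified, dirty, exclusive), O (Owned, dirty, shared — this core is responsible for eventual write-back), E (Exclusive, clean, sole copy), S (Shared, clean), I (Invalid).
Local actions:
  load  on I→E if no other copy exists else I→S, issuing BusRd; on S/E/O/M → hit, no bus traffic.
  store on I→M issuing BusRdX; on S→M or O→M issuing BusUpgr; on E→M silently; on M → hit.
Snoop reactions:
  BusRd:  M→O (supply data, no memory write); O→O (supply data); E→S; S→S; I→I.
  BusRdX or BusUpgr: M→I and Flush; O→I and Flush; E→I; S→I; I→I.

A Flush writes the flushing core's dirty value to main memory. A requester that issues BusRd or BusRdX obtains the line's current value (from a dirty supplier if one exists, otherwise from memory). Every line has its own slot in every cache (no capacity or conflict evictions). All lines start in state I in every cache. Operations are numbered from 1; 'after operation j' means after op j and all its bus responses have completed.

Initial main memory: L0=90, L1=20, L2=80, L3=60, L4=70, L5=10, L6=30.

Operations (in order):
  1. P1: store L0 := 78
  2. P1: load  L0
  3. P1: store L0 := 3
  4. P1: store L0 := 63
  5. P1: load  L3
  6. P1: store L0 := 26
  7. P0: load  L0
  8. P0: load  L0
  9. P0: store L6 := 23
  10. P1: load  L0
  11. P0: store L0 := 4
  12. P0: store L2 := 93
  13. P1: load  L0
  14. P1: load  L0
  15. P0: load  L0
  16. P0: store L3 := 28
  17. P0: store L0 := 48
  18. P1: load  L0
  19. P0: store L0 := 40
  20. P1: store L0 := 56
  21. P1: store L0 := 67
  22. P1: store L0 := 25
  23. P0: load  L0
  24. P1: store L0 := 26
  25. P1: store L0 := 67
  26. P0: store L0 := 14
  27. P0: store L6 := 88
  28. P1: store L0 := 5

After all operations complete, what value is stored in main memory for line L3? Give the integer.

1. P1: store L0 := 78  bus=[BusRdX]  L0: P0=I P1=M  mem[L0]=90
2. P1: load  L0  bus=[-]  L0: P0=I P1=M  mem[L0]=90
3. P1: store L0 := 3  bus=[-]  L0: P0=I P1=M  mem[L0]=90
4. P1: store L0 := 63  bus=[-]  L0: P0=I P1=M  mem[L0]=90
5. P1: load  L3  bus=[BusRd]  L3: P0=I P1=E  mem[L3]=60
6. P1: store L0 := 26  bus=[-]  L0: P0=I P1=M  mem[L0]=90
7. P0: load  L0  bus=[BusRd]  L0: P0=S P1=O  mem[L0]=90
8. P0: load  L0  bus=[-]  L0: P0=S P1=O  mem[L0]=90
9. P0: store L6 := 23  bus=[BusRdX]  L6: P0=M P1=I  mem[L6]=30
10. P1: load  L0  bus=[-]  L0: P0=S P1=O  mem[L0]=90
11. P0: store L0 := 4  bus=[BusUpgr,Flush]  L0: P0=M P1=I  mem[L0]=26
12. P0: store L2 := 93  bus=[BusRdX]  L2: P0=M P1=I  mem[L2]=80
13. P1: load  L0  bus=[BusRd]  L0: P0=O P1=S  mem[L0]=26
14. P1: load  L0  bus=[-]  L0: P0=O P1=S  mem[L0]=26
15. P0: load  L0  bus=[-]  L0: P0=O P1=S  mem[L0]=26
16. P0: store L3 := 28  bus=[BusRdX]  L3: P0=M P1=I  mem[L3]=60
17. P0: store L0 := 48  bus=[BusUpgr]  L0: P0=M P1=I  mem[L0]=26
18. P1: load  L0  bus=[BusRd]  L0: P0=O P1=S  mem[L0]=26
19. P0: store L0 := 40  bus=[BusUpgr]  L0: P0=M P1=I  mem[L0]=26
20. P1: store L0 := 56  bus=[BusRdX,Flush]  L0: P0=I P1=M  mem[L0]=40
21. P1: store L0 := 67  bus=[-]  L0: P0=I P1=M  mem[L0]=40
22. P1: store L0 := 25  bus=[-]  L0: P0=I P1=M  mem[L0]=40
23. P0: load  L0  bus=[BusRd]  L0: P0=S P1=O  mem[L0]=40
24. P1: store L0 := 26  bus=[BusUpgr]  L0: P0=I P1=M  mem[L0]=40
25. P1: store L0 := 67  bus=[-]  L0: P0=I P1=M  mem[L0]=40
26. P0: store L0 := 14  bus=[BusRdX,Flush]  L0: P0=M P1=I  mem[L0]=67
27. P0: store L6 := 88  bus=[-]  L6: P0=M P1=I  mem[L6]=30
28. P1: store L0 := 5  bus=[BusRdX,Flush]  L0: P0=I P1=M  mem[L0]=14

memory[L3] = 60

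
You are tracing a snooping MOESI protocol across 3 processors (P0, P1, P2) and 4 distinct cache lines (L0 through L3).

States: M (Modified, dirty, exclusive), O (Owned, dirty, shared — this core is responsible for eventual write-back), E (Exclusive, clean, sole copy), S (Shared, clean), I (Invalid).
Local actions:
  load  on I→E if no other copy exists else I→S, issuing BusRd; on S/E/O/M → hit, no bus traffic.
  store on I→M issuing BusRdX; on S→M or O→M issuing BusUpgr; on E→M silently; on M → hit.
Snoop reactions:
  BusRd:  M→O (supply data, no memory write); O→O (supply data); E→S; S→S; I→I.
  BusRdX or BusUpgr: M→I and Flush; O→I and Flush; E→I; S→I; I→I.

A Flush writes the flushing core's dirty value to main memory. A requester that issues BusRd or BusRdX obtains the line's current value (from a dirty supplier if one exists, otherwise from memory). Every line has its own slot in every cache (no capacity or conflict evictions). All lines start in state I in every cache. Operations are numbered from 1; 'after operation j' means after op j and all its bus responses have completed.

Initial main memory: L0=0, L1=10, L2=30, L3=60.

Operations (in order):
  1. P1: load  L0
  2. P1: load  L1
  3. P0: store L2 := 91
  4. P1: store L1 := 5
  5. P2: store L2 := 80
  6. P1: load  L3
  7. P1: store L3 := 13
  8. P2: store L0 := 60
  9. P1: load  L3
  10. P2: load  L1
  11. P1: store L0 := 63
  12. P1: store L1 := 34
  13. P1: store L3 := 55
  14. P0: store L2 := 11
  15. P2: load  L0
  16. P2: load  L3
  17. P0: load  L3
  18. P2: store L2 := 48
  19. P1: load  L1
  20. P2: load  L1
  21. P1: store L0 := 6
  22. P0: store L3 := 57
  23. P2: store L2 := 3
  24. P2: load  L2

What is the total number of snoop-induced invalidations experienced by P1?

  op1 P1: load  L0 → I/E/I on L0; bus BusRd; mem=0
  op2 P1: load  L1 → I/E/I on L1; bus BusRd; mem=10
  op3 P0: store L2 := 91 → M/I/I on L2; bus BusRdX; mem=30
  op4 P1: store L1 := 5 → I/M/I on L1; bus (none); mem=10
  op5 P2: store L2 := 80 → I/I/M on L2; bus BusRdX Flush; mem=91
  op6 P1: load  L3 → I/E/I on L3; bus BusRd; mem=60
  op7 P1: store L3 := 13 → I/M/I on L3; bus (none); mem=60
  op8 P2: store L0 := 60 → I/I/M on L0; bus BusRdX; mem=0
  op9 P1: load  L3 → I/M/I on L3; bus (none); mem=60
  op10 P2: load  L1 → I/O/S on L1; bus BusRd; mem=10
  op11 P1: store L0 := 63 → I/M/I on L0; bus BusRdX Flush; mem=60
  op12 P1: store L1 := 34 → I/M/I on L1; bus BusUpgr; mem=10
  op13 P1: store L3 := 55 → I/M/I on L3; bus (none); mem=60
  op14 P0: store L2 := 11 → M/I/I on L2; bus BusRdX Flush; mem=80
  op15 P2: load  L0 → I/O/S on L0; bus BusRd; mem=60
  op16 P2: load  L3 → I/O/S on L3; bus BusRd; mem=60
  op17 P0: load  L3 → S/O/S on L3; bus BusRd; mem=60
  op18 P2: store L2 := 48 → I/I/M on L2; bus BusRdX Flush; mem=11
  op19 P1: load  L1 → I/M/I on L1; bus (none); mem=10
  op20 P2: load  L1 → I/O/S on L1; bus BusRd; mem=10
  op21 P1: store L0 := 6 → I/M/I on L0; bus BusUpgr; mem=60
  op22 P0: store L3 := 57 → M/I/I on L3; bus BusUpgr Flush; mem=55
  op23 P2: store L2 := 3 → I/I/M on L2; bus (none); mem=11
  op24 P2: load  L2 → I/I/M on L2; bus (none); mem=11

invalidations = 2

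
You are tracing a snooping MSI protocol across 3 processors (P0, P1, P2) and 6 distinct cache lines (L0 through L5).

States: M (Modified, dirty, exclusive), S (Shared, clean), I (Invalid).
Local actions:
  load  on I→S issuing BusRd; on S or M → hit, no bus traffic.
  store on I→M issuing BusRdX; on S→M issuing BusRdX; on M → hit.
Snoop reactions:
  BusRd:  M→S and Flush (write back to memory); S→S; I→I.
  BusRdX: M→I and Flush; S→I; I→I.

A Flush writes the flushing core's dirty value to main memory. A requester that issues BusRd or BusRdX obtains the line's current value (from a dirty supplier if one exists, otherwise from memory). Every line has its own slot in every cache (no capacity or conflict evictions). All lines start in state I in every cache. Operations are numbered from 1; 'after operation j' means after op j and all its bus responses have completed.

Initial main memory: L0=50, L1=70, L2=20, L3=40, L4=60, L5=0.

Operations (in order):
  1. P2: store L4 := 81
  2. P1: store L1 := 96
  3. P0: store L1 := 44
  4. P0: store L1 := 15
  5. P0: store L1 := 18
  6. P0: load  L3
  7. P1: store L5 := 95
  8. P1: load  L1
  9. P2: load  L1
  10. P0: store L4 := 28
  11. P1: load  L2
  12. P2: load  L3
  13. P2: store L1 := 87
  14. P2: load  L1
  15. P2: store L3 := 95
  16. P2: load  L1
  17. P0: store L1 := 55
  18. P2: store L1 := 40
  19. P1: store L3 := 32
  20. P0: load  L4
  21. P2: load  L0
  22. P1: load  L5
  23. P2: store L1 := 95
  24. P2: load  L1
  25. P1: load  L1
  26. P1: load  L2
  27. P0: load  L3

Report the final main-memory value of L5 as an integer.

  op1 P2: store L4 := 81 → I/I/M on L4; bus BusRdX; mem=60
  op2 P1: store L1 := 96 → I/M/I on L1; bus BusRdX; mem=70
  op3 P0: store L1 := 44 → M/I/I on L1; bus BusRdX Flush; mem=96
  op4 P0: store L1 := 15 → M/I/I on L1; bus (none); mem=96
  op5 P0: store L1 := 18 → M/I/I on L1; bus (none); mem=96
  op6 P0: load  L3 → S/I/I on L3; bus BusRd; mem=40
  op7 P1: store L5 := 95 → I/M/I on L5; bus BusRdX; mem=0
  op8 P1: load  L1 → S/S/I on L1; bus BusRd Flush; mem=18
  op9 P2: load  L1 → S/S/S on L1; bus BusRd; mem=18
  op10 P0: store L4 := 28 → M/I/I on L4; bus BusRdX Flush; mem=81
  op11 P1: load  L2 → I/S/I on L2; bus BusRd; mem=20
  op12 P2: load  L3 → S/I/S on L3; bus BusRd; mem=40
  op13 P2: store L1 := 87 → I/I/M on L1; bus BusRdX; mem=18
  op14 P2: load  L1 → I/I/M on L1; bus (none); mem=18
  op15 P2: store L3 := 95 → I/I/M on L3; bus BusRdX; mem=40
  op16 P2: load  L1 → I/I/M on L1; bus (none); mem=18
  op17 P0: store L1 := 55 → M/I/I on L1; bus BusRdX Flush; mem=87
  op18 P2: store L1 := 40 → I/I/M on L1; bus BusRdX Flush; mem=55
  op19 P1: store L3 := 32 → I/M/I on L3; bus BusRdX Flush; mem=95
  op20 P0: load  L4 → M/I/I on L4; bus (none); mem=81
  op21 P2: load  L0 → I/I/S on L0; bus BusRd; mem=50
  op22 P1: load  L5 → I/M/I on L5; bus (none); mem=0
  op23 P2: store L1 := 95 → I/I/M on L1; bus (none); mem=55
  op24 P2: load  L1 → I/I/M on L1; bus (none); mem=55
  op25 P1: load  L1 → I/S/S on L1; bus BusRd Flush; mem=95
  op26 P1: load  L2 → I/S/I on L2; bus (none); mem=20
  op27 P0: load  L3 → S/S/I on L3; bus BusRd Flush; mem=32

memory[L5] = 0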